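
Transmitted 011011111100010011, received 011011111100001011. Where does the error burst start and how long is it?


XOR: 000000000000011000

Burst at position 13, length 2


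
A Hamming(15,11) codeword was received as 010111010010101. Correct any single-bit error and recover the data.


Syndrome = 4: error at position 4

Data: 01100010101 (corrected bit 4)


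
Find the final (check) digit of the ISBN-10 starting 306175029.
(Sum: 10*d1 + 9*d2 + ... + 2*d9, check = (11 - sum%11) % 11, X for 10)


Weighted sum: 176
176 mod 11 = 0

Check digit: 0


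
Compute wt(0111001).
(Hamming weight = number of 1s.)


Counting 1s in 0111001

4


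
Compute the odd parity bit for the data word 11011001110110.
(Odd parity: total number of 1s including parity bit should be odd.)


Number of 1s in data: 9
Parity bit: 0

0


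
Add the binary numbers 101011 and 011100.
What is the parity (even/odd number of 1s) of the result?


101011 = 43
011100 = 28
Sum = 71 = 1000111
1s count = 4

even parity (4 ones in 1000111)


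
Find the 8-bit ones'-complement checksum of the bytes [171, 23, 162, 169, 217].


Sum = 742 mod 256 = 230
Complement = 25

25


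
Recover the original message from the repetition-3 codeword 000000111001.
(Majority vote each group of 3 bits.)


Groups: 000, 000, 111, 001
Majority votes: 0010

0010


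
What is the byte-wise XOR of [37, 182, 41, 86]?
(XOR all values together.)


XOR chain: 37 ^ 182 ^ 41 ^ 86 = 236

236


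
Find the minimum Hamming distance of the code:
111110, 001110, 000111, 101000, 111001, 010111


Comparing all pairs, minimum distance: 1
Can detect 0 errors, correct 0 errors

1


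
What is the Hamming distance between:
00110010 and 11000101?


XOR: 11110111
Count of 1s: 7

7


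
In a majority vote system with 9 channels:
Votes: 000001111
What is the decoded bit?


Ones: 4 out of 9
Threshold: 5

0 (4/9 voted 1)


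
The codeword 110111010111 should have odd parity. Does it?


Number of 1s: 9

Yes, parity is correct (9 ones)


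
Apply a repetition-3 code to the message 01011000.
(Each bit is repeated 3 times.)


Each bit -> 3 copies

000111000111111000000000


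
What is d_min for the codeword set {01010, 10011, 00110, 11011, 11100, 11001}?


Comparing all pairs, minimum distance: 1
Can detect 0 errors, correct 0 errors

1


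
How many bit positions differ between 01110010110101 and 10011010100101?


XOR: 11101000010000
Count of 1s: 5

5


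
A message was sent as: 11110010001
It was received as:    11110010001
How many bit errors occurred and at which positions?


XOR: 00000000000

0 errors (received matches sent)


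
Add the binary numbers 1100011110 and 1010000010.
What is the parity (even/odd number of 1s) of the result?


1100011110 = 798
1010000010 = 642
Sum = 1440 = 10110100000
1s count = 4

even parity (4 ones in 10110100000)


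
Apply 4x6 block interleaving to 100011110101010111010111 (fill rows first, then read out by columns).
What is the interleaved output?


Matrix:
  100011
  110101
  010111
  010111
Read columns: 110001110000011110111111

110001110000011110111111


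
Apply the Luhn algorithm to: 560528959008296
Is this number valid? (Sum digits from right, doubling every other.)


Luhn sum = 61
61 mod 10 = 1

Invalid (Luhn sum mod 10 = 1)


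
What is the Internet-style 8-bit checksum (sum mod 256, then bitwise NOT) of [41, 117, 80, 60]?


Sum = 298 mod 256 = 42
Complement = 213

213


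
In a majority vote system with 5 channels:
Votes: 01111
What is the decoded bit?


Ones: 4 out of 5
Threshold: 3

1 (4/5 voted 1)


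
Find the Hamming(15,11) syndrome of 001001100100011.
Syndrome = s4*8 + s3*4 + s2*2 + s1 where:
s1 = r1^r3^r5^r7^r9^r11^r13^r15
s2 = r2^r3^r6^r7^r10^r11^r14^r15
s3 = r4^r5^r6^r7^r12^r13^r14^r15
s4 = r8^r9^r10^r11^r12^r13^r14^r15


s1=1, s2=0, s3=0, s4=1

Syndrome = 9 (error at position 9)


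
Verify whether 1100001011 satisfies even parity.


Number of 1s: 5

No, parity error (5 ones)


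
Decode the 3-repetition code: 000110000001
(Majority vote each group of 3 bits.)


Groups: 000, 110, 000, 001
Majority votes: 0100

0100


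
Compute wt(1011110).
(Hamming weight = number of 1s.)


Counting 1s in 1011110

5


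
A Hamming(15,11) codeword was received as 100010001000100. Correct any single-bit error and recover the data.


Syndrome = 0: no error detected

Data: 01001000100 (no errors)


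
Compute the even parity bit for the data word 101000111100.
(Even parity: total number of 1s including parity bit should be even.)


Number of 1s in data: 6
Parity bit: 0

0


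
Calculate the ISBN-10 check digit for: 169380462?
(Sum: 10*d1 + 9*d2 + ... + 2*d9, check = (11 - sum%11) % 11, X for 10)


Weighted sum: 243
243 mod 11 = 1

Check digit: X


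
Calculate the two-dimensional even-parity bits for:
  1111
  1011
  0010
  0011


Row parities: 0110
Column parities: 0101

Row P: 0110, Col P: 0101, Corner: 0


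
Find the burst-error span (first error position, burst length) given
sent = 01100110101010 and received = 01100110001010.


XOR: 00000000100000

Burst at position 8, length 1


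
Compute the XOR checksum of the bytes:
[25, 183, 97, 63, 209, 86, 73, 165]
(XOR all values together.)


XOR chain: 25 ^ 183 ^ 97 ^ 63 ^ 209 ^ 86 ^ 73 ^ 165 = 155

155


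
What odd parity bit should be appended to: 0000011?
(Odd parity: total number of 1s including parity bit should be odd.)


Number of 1s in data: 2
Parity bit: 1

1


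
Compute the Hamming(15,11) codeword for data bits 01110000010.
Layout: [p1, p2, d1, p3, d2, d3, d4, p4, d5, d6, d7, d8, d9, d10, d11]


Parity bits: p1=0, p2=1, p3=0, p4=1

010011110000010


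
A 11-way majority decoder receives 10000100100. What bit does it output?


Ones: 3 out of 11
Threshold: 6

0 (3/11 voted 1)


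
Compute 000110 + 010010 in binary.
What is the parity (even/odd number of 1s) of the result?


000110 = 6
010010 = 18
Sum = 24 = 11000
1s count = 2

even parity (2 ones in 11000)


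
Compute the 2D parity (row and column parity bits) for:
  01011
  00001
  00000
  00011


Row parities: 1100
Column parities: 01001

Row P: 1100, Col P: 01001, Corner: 0


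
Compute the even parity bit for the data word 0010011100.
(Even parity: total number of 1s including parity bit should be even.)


Number of 1s in data: 4
Parity bit: 0

0


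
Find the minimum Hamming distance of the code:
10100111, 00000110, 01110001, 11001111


Comparing all pairs, minimum distance: 3
Can detect 2 errors, correct 1 errors

3


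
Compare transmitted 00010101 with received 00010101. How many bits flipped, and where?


XOR: 00000000

0 errors (received matches sent)


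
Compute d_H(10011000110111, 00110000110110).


XOR: 10101000000001
Count of 1s: 4

4


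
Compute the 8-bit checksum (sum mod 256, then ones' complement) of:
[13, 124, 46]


Sum = 183 mod 256 = 183
Complement = 72

72


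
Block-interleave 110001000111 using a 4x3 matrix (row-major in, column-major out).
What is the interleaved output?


Matrix:
  110
  001
  000
  111
Read columns: 100110010101

100110010101


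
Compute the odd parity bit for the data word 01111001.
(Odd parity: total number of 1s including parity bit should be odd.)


Number of 1s in data: 5
Parity bit: 0

0


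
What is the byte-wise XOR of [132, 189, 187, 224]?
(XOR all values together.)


XOR chain: 132 ^ 189 ^ 187 ^ 224 = 98

98


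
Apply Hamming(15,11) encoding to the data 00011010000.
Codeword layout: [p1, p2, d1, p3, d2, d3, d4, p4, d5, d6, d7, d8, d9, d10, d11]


Parity bits: p1=1, p2=0, p3=1, p4=0

100100101010000


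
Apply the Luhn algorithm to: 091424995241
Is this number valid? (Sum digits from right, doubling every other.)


Luhn sum = 53
53 mod 10 = 3

Invalid (Luhn sum mod 10 = 3)


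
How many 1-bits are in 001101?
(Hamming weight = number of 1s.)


Counting 1s in 001101

3


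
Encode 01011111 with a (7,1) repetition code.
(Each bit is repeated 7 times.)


Each bit -> 7 copies

00000001111111000000011111111111111111111111111111111111


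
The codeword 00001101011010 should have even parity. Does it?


Number of 1s: 6

Yes, parity is correct (6 ones)


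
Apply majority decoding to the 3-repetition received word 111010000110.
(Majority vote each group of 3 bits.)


Groups: 111, 010, 000, 110
Majority votes: 1001

1001


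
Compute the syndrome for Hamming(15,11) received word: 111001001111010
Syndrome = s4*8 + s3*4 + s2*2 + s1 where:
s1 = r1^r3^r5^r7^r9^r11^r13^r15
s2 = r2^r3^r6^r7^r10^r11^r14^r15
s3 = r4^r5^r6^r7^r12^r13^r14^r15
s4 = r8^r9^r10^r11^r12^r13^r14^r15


s1=0, s2=0, s3=1, s4=1

Syndrome = 12 (error at position 12)


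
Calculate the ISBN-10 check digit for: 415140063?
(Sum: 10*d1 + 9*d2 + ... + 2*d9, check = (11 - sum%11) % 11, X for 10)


Weighted sum: 144
144 mod 11 = 1

Check digit: X


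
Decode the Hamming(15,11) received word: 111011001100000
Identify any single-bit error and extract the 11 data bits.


Syndrome = 0: no error detected

Data: 11101100000 (no errors)


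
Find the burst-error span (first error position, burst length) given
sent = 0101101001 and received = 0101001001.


XOR: 0000100000

Burst at position 4, length 1


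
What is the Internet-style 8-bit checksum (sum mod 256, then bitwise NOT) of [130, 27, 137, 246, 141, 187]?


Sum = 868 mod 256 = 100
Complement = 155

155


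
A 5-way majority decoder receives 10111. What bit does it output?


Ones: 4 out of 5
Threshold: 3

1 (4/5 voted 1)


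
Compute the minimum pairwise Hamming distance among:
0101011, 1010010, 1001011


Comparing all pairs, minimum distance: 2
Can detect 1 errors, correct 0 errors

2


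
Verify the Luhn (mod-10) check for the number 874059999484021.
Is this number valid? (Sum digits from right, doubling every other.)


Luhn sum = 87
87 mod 10 = 7

Invalid (Luhn sum mod 10 = 7)


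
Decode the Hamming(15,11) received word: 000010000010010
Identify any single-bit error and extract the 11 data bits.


Syndrome = 0: no error detected

Data: 01000010010 (no errors)


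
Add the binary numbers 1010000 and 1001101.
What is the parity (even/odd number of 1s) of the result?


1010000 = 80
1001101 = 77
Sum = 157 = 10011101
1s count = 5

odd parity (5 ones in 10011101)


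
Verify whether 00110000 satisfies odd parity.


Number of 1s: 2

No, parity error (2 ones)


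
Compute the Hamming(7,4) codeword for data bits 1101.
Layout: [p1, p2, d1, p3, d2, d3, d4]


Parity bits: p1=1, p2=0, p3=0

1010101


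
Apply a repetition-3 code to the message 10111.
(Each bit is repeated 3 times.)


Each bit -> 3 copies

111000111111111


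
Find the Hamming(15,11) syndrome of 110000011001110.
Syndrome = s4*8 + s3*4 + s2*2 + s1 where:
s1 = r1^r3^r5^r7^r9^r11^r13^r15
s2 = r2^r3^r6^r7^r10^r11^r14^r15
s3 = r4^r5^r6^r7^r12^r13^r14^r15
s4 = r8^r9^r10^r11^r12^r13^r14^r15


s1=1, s2=0, s3=1, s4=1

Syndrome = 13 (error at position 13)


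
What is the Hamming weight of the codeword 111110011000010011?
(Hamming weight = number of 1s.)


Counting 1s in 111110011000010011

10


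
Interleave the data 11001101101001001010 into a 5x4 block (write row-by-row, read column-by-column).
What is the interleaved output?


Matrix:
  1100
  1101
  1010
  0100
  1010
Read columns: 11101110100010101000

11101110100010101000


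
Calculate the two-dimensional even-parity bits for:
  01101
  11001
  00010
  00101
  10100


Row parities: 11100
Column parities: 00111

Row P: 11100, Col P: 00111, Corner: 1


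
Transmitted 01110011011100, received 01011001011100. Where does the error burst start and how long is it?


XOR: 00101010000000

Burst at position 2, length 5


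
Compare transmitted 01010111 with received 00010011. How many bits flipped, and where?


XOR: 01000100

2 error(s) at position(s): 1, 5


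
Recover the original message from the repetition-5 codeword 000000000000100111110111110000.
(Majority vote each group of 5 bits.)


Groups: 00000, 00000, 00100, 11111, 01111, 10000
Majority votes: 000110

000110


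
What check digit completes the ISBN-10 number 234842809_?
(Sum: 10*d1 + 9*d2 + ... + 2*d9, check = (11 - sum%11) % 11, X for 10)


Weighted sum: 219
219 mod 11 = 10

Check digit: 1


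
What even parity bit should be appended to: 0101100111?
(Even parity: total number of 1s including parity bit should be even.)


Number of 1s in data: 6
Parity bit: 0

0


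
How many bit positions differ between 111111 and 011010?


XOR: 100101
Count of 1s: 3

3


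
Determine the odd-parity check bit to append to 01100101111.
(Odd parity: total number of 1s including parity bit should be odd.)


Number of 1s in data: 7
Parity bit: 0

0


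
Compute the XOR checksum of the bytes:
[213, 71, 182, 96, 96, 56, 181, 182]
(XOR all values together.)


XOR chain: 213 ^ 71 ^ 182 ^ 96 ^ 96 ^ 56 ^ 181 ^ 182 = 31

31


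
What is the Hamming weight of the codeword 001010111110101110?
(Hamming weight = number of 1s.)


Counting 1s in 001010111110101110

11


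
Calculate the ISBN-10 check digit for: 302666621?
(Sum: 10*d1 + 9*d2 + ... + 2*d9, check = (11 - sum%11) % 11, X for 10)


Weighted sum: 186
186 mod 11 = 10

Check digit: 1


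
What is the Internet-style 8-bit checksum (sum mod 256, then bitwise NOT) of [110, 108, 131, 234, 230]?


Sum = 813 mod 256 = 45
Complement = 210

210


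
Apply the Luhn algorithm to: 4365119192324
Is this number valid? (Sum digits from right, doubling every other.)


Luhn sum = 55
55 mod 10 = 5

Invalid (Luhn sum mod 10 = 5)


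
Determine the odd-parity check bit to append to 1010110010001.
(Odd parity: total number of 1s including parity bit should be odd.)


Number of 1s in data: 6
Parity bit: 1

1


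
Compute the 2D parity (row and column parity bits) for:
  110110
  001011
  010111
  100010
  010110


Row parities: 01001
Column parities: 011110

Row P: 01001, Col P: 011110, Corner: 0


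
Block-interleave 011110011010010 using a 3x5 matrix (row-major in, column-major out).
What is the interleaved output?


Matrix:
  01111
  00110
  10010
Read columns: 001100110111100

001100110111100


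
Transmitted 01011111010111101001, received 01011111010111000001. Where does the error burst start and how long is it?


XOR: 00000000000000101000

Burst at position 14, length 3


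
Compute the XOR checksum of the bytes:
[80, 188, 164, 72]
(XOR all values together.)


XOR chain: 80 ^ 188 ^ 164 ^ 72 = 0

0


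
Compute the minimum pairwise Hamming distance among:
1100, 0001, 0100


Comparing all pairs, minimum distance: 1
Can detect 0 errors, correct 0 errors

1


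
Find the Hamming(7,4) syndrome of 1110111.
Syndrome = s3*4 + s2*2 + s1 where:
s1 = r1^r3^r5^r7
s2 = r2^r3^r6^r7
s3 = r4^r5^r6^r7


s1=0, s2=0, s3=1

Syndrome = 4 (error at position 4)


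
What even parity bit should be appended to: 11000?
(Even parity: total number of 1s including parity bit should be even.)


Number of 1s in data: 2
Parity bit: 0

0


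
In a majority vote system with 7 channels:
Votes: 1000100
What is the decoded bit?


Ones: 2 out of 7
Threshold: 4

0 (2/7 voted 1)


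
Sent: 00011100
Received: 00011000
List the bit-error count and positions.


XOR: 00000100

1 error(s) at position(s): 5


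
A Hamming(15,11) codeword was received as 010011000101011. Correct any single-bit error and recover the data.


Syndrome = 6: error at position 6

Data: 01000101011 (corrected bit 6)


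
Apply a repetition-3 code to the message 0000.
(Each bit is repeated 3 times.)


Each bit -> 3 copies

000000000000


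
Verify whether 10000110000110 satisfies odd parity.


Number of 1s: 5

Yes, parity is correct (5 ones)


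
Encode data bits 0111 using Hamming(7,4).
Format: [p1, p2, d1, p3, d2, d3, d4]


Parity bits: p1=0, p2=0, p3=1

0001111


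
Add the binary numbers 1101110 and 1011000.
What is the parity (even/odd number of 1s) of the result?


1101110 = 110
1011000 = 88
Sum = 198 = 11000110
1s count = 4

even parity (4 ones in 11000110)


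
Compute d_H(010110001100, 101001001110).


XOR: 111111000010
Count of 1s: 7

7


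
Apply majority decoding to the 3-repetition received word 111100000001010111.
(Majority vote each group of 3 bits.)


Groups: 111, 100, 000, 001, 010, 111
Majority votes: 100001

100001


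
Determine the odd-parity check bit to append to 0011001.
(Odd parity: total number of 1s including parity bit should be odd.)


Number of 1s in data: 3
Parity bit: 0

0


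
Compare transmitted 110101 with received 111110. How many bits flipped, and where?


XOR: 001011

3 error(s) at position(s): 2, 4, 5


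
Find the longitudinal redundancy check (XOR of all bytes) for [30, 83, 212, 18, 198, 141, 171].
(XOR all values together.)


XOR chain: 30 ^ 83 ^ 212 ^ 18 ^ 198 ^ 141 ^ 171 = 107

107


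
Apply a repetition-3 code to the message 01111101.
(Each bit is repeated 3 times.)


Each bit -> 3 copies

000111111111111111000111


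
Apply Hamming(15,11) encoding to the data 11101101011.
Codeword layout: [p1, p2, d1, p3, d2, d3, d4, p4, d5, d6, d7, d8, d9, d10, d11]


Parity bits: p1=0, p2=1, p3=1, p4=1

011111011101011


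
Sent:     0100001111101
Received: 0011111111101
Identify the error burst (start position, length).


XOR: 0111110000000

Burst at position 1, length 5


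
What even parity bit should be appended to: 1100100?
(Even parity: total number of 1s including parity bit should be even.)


Number of 1s in data: 3
Parity bit: 1

1


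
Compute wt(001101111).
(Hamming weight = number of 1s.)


Counting 1s in 001101111

6


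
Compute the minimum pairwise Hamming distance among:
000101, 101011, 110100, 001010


Comparing all pairs, minimum distance: 2
Can detect 1 errors, correct 0 errors

2


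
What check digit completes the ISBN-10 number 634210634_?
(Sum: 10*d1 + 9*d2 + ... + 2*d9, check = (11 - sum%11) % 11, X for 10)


Weighted sum: 180
180 mod 11 = 4

Check digit: 7


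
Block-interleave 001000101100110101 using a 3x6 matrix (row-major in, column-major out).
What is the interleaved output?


Matrix:
  001000
  101100
  110101
Read columns: 011001110011000001

011001110011000001


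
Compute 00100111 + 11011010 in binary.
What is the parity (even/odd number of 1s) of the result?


00100111 = 39
11011010 = 218
Sum = 257 = 100000001
1s count = 2

even parity (2 ones in 100000001)


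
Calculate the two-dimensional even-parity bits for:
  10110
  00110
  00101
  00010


Row parities: 1001
Column parities: 10111

Row P: 1001, Col P: 10111, Corner: 0


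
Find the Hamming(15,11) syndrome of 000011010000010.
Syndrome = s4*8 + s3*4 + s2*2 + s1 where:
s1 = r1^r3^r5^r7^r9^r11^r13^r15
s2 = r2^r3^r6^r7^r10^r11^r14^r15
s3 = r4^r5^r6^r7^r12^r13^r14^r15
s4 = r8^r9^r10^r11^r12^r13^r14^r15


s1=1, s2=0, s3=1, s4=0

Syndrome = 5 (error at position 5)


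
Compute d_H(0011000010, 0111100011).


XOR: 0100100001
Count of 1s: 3

3


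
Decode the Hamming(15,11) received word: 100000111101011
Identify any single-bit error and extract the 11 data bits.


Syndrome = 0: no error detected

Data: 00011101011 (no errors)


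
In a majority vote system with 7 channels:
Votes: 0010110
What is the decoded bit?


Ones: 3 out of 7
Threshold: 4

0 (3/7 voted 1)


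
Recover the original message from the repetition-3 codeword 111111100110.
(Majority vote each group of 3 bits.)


Groups: 111, 111, 100, 110
Majority votes: 1101

1101


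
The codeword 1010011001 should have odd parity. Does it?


Number of 1s: 5

Yes, parity is correct (5 ones)


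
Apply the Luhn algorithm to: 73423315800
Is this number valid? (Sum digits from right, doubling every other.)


Luhn sum = 40
40 mod 10 = 0

Valid (Luhn sum mod 10 = 0)


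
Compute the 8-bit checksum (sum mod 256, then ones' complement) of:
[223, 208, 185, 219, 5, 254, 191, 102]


Sum = 1387 mod 256 = 107
Complement = 148

148


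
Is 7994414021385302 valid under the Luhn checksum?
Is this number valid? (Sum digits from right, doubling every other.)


Luhn sum = 69
69 mod 10 = 9

Invalid (Luhn sum mod 10 = 9)


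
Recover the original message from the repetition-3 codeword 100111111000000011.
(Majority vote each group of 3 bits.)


Groups: 100, 111, 111, 000, 000, 011
Majority votes: 011001

011001


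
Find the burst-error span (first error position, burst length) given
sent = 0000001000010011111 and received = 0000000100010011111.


XOR: 0000001100000000000

Burst at position 6, length 2


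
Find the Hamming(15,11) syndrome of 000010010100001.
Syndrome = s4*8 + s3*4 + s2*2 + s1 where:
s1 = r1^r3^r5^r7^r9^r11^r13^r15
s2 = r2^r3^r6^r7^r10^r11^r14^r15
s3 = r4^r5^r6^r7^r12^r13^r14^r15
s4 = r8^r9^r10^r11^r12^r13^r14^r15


s1=0, s2=0, s3=0, s4=1

Syndrome = 8 (error at position 8)


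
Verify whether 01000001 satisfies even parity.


Number of 1s: 2

Yes, parity is correct (2 ones)


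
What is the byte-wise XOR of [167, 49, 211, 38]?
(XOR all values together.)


XOR chain: 167 ^ 49 ^ 211 ^ 38 = 99

99


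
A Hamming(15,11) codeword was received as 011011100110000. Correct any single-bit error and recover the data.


Syndrome = 4: error at position 4

Data: 11110110000 (corrected bit 4)


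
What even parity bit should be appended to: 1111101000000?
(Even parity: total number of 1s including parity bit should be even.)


Number of 1s in data: 6
Parity bit: 0

0


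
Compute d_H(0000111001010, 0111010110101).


XOR: 0111101111111
Count of 1s: 11

11


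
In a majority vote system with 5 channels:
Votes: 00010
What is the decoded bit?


Ones: 1 out of 5
Threshold: 3

0 (1/5 voted 1)


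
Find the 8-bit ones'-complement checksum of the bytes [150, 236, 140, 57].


Sum = 583 mod 256 = 71
Complement = 184

184


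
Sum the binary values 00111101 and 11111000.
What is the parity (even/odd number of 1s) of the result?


00111101 = 61
11111000 = 248
Sum = 309 = 100110101
1s count = 5

odd parity (5 ones in 100110101)


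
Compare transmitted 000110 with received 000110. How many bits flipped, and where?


XOR: 000000

0 errors (received matches sent)


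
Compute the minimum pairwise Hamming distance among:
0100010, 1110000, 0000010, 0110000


Comparing all pairs, minimum distance: 1
Can detect 0 errors, correct 0 errors

1


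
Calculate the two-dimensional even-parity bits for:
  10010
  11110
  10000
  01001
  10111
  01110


Row parities: 001001
Column parities: 01100

Row P: 001001, Col P: 01100, Corner: 0


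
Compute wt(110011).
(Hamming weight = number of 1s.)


Counting 1s in 110011

4


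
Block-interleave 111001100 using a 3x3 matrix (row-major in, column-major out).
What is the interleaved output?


Matrix:
  111
  001
  100
Read columns: 101100110

101100110


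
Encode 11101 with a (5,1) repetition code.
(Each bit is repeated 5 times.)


Each bit -> 5 copies

1111111111111110000011111


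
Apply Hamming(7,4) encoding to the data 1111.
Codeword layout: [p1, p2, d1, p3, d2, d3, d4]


Parity bits: p1=1, p2=1, p3=1

1111111


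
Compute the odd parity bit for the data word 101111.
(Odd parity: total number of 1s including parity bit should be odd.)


Number of 1s in data: 5
Parity bit: 0

0


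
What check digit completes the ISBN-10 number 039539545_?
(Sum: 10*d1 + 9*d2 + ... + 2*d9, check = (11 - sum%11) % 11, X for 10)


Weighted sum: 239
239 mod 11 = 8

Check digit: 3


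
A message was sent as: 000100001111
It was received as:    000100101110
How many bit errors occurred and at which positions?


XOR: 000000100001

2 error(s) at position(s): 6, 11


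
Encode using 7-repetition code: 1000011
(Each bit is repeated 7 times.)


Each bit -> 7 copies

1111111000000000000000000000000000011111111111111


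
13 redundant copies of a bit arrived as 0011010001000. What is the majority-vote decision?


Ones: 4 out of 13
Threshold: 7

0 (4/13 voted 1)


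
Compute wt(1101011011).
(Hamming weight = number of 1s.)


Counting 1s in 1101011011

7


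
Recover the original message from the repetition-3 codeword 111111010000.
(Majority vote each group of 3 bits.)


Groups: 111, 111, 010, 000
Majority votes: 1100

1100


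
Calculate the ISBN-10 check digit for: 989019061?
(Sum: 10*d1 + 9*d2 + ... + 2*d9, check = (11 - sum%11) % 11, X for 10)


Weighted sum: 305
305 mod 11 = 8

Check digit: 3


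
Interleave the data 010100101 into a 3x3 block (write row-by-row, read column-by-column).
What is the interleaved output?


Matrix:
  010
  100
  101
Read columns: 011100001

011100001


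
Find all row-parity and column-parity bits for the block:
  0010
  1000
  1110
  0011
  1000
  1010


Row parities: 111010
Column parities: 0101

Row P: 111010, Col P: 0101, Corner: 0


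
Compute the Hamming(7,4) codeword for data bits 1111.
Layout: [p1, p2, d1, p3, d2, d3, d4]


Parity bits: p1=1, p2=1, p3=1

1111111


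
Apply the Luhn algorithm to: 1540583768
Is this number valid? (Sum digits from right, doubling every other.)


Luhn sum = 48
48 mod 10 = 8

Invalid (Luhn sum mod 10 = 8)


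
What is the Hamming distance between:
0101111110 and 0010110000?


XOR: 0111001110
Count of 1s: 6

6


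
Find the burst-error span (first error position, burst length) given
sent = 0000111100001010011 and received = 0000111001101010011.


XOR: 0000000101100000000

Burst at position 7, length 4


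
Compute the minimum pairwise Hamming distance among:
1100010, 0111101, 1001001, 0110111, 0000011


Comparing all pairs, minimum distance: 2
Can detect 1 errors, correct 0 errors

2


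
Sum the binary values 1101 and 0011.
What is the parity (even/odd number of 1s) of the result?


1101 = 13
0011 = 3
Sum = 16 = 10000
1s count = 1

odd parity (1 ones in 10000)


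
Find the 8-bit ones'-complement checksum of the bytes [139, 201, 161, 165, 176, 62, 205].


Sum = 1109 mod 256 = 85
Complement = 170

170


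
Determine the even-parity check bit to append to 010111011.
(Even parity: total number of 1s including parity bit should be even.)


Number of 1s in data: 6
Parity bit: 0

0


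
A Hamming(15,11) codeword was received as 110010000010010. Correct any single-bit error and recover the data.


Syndrome = 3: error at position 3

Data: 11000010010 (corrected bit 3)


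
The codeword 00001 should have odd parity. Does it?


Number of 1s: 1

Yes, parity is correct (1 ones)


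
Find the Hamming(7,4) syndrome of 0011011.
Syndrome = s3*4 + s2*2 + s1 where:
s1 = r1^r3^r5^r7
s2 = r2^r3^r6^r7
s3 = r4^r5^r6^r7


s1=0, s2=1, s3=1

Syndrome = 6 (error at position 6)


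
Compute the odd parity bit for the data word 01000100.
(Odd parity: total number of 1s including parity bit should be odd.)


Number of 1s in data: 2
Parity bit: 1

1


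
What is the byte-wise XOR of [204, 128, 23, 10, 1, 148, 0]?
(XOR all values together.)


XOR chain: 204 ^ 128 ^ 23 ^ 10 ^ 1 ^ 148 ^ 0 = 196

196


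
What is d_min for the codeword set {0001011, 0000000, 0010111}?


Comparing all pairs, minimum distance: 3
Can detect 2 errors, correct 1 errors

3


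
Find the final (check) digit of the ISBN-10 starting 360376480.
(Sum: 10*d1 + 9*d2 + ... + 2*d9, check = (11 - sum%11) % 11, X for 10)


Weighted sum: 217
217 mod 11 = 8

Check digit: 3


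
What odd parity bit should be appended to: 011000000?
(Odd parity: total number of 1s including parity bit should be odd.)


Number of 1s in data: 2
Parity bit: 1

1


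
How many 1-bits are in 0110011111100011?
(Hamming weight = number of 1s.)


Counting 1s in 0110011111100011

10


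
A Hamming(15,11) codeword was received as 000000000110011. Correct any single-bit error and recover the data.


Syndrome = 0: no error detected

Data: 00000110011 (no errors)


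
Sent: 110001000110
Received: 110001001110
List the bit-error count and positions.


XOR: 000000001000

1 error(s) at position(s): 8


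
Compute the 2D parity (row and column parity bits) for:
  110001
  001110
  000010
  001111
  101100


Row parities: 11101
Column parities: 011110

Row P: 11101, Col P: 011110, Corner: 0


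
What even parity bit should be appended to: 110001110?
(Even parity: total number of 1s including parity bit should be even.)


Number of 1s in data: 5
Parity bit: 1

1


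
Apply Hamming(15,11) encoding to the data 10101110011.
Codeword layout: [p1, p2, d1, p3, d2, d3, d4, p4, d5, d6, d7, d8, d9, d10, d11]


Parity bits: p1=0, p2=0, p3=1, p4=1

001101011110011


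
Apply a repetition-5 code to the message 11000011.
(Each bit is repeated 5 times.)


Each bit -> 5 copies

1111111111000000000000000000001111111111


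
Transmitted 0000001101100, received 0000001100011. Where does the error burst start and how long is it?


XOR: 0000000001111

Burst at position 9, length 4


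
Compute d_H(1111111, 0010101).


XOR: 1101010
Count of 1s: 4

4


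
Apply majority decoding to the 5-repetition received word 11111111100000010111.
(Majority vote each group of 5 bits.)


Groups: 11111, 11110, 00000, 10111
Majority votes: 1101

1101


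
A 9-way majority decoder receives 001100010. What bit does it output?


Ones: 3 out of 9
Threshold: 5

0 (3/9 voted 1)


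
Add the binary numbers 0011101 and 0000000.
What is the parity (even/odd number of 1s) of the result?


0011101 = 29
0000000 = 0
Sum = 29 = 11101
1s count = 4

even parity (4 ones in 11101)


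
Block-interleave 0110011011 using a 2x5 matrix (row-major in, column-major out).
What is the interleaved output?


Matrix:
  01100
  11011
Read columns: 0111100101

0111100101


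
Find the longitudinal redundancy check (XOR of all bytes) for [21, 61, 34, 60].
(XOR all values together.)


XOR chain: 21 ^ 61 ^ 34 ^ 60 = 54

54


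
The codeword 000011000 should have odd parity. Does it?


Number of 1s: 2

No, parity error (2 ones)


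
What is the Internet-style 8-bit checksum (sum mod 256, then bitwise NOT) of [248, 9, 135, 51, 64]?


Sum = 507 mod 256 = 251
Complement = 4

4


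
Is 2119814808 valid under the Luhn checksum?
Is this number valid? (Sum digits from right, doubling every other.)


Luhn sum = 48
48 mod 10 = 8

Invalid (Luhn sum mod 10 = 8)


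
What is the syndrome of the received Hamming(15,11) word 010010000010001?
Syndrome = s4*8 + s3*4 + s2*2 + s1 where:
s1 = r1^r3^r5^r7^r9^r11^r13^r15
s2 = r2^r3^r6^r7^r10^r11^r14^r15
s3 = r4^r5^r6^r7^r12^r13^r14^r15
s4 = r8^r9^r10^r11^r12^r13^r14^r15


s1=1, s2=1, s3=0, s4=0

Syndrome = 3 (error at position 3)


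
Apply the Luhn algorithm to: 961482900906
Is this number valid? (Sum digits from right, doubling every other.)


Luhn sum = 54
54 mod 10 = 4

Invalid (Luhn sum mod 10 = 4)


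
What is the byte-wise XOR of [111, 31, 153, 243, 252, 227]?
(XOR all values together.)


XOR chain: 111 ^ 31 ^ 153 ^ 243 ^ 252 ^ 227 = 5

5


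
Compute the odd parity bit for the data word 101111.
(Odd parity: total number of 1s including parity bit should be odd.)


Number of 1s in data: 5
Parity bit: 0

0


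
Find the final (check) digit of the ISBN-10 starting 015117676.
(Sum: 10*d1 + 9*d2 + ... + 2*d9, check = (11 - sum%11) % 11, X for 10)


Weighted sum: 154
154 mod 11 = 0

Check digit: 0


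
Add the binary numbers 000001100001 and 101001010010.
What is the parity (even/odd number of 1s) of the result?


000001100001 = 97
101001010010 = 2642
Sum = 2739 = 101010110011
1s count = 7

odd parity (7 ones in 101010110011)


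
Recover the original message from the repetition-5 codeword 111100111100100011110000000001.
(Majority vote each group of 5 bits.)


Groups: 11110, 01111, 00100, 01111, 00000, 00001
Majority votes: 110100

110100


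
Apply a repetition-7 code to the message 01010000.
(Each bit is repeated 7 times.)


Each bit -> 7 copies

00000001111111000000011111110000000000000000000000000000


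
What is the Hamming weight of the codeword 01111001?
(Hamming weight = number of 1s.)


Counting 1s in 01111001

5


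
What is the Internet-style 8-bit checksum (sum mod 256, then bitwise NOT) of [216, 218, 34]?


Sum = 468 mod 256 = 212
Complement = 43

43


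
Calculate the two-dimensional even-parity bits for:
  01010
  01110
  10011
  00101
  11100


Row parities: 01101
Column parities: 01110

Row P: 01101, Col P: 01110, Corner: 1


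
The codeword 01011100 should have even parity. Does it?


Number of 1s: 4

Yes, parity is correct (4 ones)


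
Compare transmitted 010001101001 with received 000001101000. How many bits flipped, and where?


XOR: 010000000001

2 error(s) at position(s): 1, 11


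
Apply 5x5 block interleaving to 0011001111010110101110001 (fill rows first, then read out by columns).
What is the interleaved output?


Matrix:
  00110
  01111
  01011
  01011
  10001
Read columns: 0000101110110001111001111

0000101110110001111001111


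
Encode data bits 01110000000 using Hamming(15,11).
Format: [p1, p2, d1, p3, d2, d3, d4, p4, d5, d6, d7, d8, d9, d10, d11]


Parity bits: p1=0, p2=0, p3=1, p4=0

000111100000000


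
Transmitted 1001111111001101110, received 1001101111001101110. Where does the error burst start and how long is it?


XOR: 0000010000000000000

Burst at position 5, length 1


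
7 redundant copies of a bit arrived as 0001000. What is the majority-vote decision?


Ones: 1 out of 7
Threshold: 4

0 (1/7 voted 1)


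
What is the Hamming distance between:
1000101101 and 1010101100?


XOR: 0010000001
Count of 1s: 2

2


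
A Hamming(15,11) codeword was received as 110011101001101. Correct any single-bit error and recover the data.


Syndrome = 0: no error detected

Data: 01111001101 (no errors)


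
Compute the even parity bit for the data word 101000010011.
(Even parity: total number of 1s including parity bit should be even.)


Number of 1s in data: 5
Parity bit: 1

1


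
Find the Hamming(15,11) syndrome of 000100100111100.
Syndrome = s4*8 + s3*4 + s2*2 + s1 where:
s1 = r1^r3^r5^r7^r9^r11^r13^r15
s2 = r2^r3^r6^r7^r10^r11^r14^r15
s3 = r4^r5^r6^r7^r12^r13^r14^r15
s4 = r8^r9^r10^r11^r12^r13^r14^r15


s1=1, s2=1, s3=0, s4=0

Syndrome = 3 (error at position 3)


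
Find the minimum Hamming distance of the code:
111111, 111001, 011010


Comparing all pairs, minimum distance: 2
Can detect 1 errors, correct 0 errors

2


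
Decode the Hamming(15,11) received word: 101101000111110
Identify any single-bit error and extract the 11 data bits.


Syndrome = 14: error at position 14

Data: 10100111100 (corrected bit 14)


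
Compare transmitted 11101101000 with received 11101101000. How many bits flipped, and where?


XOR: 00000000000

0 errors (received matches sent)


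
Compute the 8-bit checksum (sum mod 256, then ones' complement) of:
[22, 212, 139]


Sum = 373 mod 256 = 117
Complement = 138

138


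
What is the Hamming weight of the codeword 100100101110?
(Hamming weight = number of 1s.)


Counting 1s in 100100101110

6


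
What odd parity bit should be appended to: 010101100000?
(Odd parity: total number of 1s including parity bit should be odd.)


Number of 1s in data: 4
Parity bit: 1

1


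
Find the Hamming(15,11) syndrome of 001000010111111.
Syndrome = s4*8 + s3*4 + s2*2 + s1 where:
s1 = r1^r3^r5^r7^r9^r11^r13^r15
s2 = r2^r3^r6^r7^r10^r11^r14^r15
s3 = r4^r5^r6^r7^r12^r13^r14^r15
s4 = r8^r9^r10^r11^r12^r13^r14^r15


s1=0, s2=1, s3=0, s4=1

Syndrome = 10 (error at position 10)


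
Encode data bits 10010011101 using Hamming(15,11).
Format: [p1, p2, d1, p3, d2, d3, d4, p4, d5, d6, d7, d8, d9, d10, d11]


Parity bits: p1=1, p2=0, p3=0, p4=0

101000100011101


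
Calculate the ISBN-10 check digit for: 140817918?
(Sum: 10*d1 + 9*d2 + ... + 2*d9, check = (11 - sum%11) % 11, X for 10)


Weighted sum: 198
198 mod 11 = 0

Check digit: 0


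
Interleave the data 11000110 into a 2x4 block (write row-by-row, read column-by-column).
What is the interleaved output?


Matrix:
  1100
  0110
Read columns: 10110100

10110100


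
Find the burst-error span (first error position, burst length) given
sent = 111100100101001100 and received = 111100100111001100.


XOR: 000000000010000000

Burst at position 10, length 1


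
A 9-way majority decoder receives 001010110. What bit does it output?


Ones: 4 out of 9
Threshold: 5

0 (4/9 voted 1)


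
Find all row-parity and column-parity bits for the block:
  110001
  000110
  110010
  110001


Row parities: 1011
Column parities: 110100

Row P: 1011, Col P: 110100, Corner: 1


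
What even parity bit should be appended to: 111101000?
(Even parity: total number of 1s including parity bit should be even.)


Number of 1s in data: 5
Parity bit: 1

1


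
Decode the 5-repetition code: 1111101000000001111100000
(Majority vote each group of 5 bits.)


Groups: 11111, 01000, 00000, 11111, 00000
Majority votes: 10010

10010


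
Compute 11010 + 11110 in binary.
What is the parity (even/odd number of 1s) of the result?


11010 = 26
11110 = 30
Sum = 56 = 111000
1s count = 3

odd parity (3 ones in 111000)


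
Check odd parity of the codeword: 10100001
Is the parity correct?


Number of 1s: 3

Yes, parity is correct (3 ones)


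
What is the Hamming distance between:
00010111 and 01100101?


XOR: 01110010
Count of 1s: 4

4


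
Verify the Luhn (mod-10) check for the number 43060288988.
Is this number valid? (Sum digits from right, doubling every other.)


Luhn sum = 56
56 mod 10 = 6

Invalid (Luhn sum mod 10 = 6)


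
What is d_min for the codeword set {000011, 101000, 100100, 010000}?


Comparing all pairs, minimum distance: 2
Can detect 1 errors, correct 0 errors

2


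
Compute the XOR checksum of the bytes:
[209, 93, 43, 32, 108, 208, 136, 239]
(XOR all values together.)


XOR chain: 209 ^ 93 ^ 43 ^ 32 ^ 108 ^ 208 ^ 136 ^ 239 = 92

92


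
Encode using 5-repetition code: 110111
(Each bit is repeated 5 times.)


Each bit -> 5 copies

111111111100000111111111111111


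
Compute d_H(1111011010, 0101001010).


XOR: 1010010000
Count of 1s: 3

3


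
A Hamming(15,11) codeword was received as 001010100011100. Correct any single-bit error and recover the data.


Syndrome = 11: error at position 11

Data: 11010001100 (corrected bit 11)


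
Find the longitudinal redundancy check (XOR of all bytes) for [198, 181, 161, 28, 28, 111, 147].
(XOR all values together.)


XOR chain: 198 ^ 181 ^ 161 ^ 28 ^ 28 ^ 111 ^ 147 = 46

46


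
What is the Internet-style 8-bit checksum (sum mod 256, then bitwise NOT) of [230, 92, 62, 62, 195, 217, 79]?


Sum = 937 mod 256 = 169
Complement = 86

86


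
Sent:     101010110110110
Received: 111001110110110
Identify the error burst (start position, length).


XOR: 010011000000000

Burst at position 1, length 5


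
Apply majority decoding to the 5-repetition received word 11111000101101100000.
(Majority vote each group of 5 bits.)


Groups: 11111, 00010, 11011, 00000
Majority votes: 1010

1010


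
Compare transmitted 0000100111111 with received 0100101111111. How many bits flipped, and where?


XOR: 0100001000000

2 error(s) at position(s): 1, 6
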